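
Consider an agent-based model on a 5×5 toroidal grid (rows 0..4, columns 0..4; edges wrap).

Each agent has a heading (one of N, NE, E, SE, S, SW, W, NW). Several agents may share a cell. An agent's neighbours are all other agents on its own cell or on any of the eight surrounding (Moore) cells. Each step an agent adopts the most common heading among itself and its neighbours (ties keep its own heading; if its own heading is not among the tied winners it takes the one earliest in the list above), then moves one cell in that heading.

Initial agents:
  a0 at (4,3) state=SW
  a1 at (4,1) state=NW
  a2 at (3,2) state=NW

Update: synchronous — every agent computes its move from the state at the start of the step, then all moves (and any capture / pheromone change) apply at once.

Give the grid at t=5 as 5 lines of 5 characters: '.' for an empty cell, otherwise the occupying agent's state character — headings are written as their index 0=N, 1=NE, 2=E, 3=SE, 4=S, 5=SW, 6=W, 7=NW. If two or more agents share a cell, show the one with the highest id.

.....
.....
.....
..7..
.7.5.

t=1: a0@(0,2):SW a1@(3,0):NW a2@(2,1):NW
t=2: a0@(1,1):SW a1@(2,4):NW a2@(1,0):NW
t=3: a0@(2,0):SW a1@(1,3):NW a2@(0,4):NW
t=4: a0@(3,4):SW a1@(0,2):NW a2@(4,3):NW
t=5: a0@(4,3):SW a1@(4,1):NW a2@(3,2):NW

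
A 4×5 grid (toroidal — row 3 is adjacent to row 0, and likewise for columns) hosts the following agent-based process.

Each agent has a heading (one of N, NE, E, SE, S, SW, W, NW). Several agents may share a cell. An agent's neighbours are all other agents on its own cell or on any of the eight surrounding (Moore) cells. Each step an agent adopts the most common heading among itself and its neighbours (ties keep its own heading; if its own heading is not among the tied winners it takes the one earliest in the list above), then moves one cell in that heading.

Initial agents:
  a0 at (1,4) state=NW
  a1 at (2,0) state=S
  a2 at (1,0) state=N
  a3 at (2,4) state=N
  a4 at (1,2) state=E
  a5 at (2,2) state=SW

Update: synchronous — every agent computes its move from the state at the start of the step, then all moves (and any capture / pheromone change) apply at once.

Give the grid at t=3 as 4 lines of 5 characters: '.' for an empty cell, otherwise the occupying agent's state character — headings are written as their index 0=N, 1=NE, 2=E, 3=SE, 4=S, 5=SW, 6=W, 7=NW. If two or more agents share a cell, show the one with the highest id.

t=1: a0@(0,4):N a1@(1,0):N a2@(0,0):N a3@(1,4):N a4@(1,3):E a5@(3,1):SW
t=2: a0@(3,4):N a1@(0,0):N a2@(3,0):N a3@(0,4):N a4@(0,3):N a5@(0,0):SW
t=3: a0@(2,4):N a1@(3,0):N a2@(2,0):N a3@(3,4):N a4@(3,3):N a5@(3,0):N

.....
.....
0...0
0..00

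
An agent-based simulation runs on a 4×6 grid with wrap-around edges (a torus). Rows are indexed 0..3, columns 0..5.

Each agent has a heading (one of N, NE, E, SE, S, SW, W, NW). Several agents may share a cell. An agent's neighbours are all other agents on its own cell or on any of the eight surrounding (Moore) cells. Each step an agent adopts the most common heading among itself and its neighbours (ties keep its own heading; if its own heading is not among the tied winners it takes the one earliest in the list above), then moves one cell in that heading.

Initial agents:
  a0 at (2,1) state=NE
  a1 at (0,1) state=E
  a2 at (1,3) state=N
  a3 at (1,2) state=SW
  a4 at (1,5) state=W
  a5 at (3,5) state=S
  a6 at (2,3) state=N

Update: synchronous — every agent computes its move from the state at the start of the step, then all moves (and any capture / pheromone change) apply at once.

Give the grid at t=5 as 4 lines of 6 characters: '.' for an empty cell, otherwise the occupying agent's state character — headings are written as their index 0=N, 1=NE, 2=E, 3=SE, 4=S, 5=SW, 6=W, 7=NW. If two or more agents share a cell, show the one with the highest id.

t=1: a0@(1,2):NE a1@(0,2):E a2@(0,3):N a3@(0,2):N a4@(1,4):W a5@(0,5):S a6@(1,3):N
t=2: a0@(0,2):N a1@(3,2):N a2@(3,3):N a3@(3,2):N a4@(0,4):N a5@(1,5):S a6@(0,3):N
t=3: a0@(3,2):N a1@(2,2):N a2@(2,3):N a3@(2,2):N a4@(3,4):N a5@(2,5):S a6@(3,3):N
t=4: a0@(2,2):N a1@(1,2):N a2@(1,3):N a3@(1,2):N a4@(2,4):N a5@(3,5):S a6@(2,3):N
t=5: a0@(1,2):N a1@(0,2):N a2@(0,3):N a3@(0,2):N a4@(1,4):N a5@(0,5):S a6@(1,3):N

..00.4
..000.
......
......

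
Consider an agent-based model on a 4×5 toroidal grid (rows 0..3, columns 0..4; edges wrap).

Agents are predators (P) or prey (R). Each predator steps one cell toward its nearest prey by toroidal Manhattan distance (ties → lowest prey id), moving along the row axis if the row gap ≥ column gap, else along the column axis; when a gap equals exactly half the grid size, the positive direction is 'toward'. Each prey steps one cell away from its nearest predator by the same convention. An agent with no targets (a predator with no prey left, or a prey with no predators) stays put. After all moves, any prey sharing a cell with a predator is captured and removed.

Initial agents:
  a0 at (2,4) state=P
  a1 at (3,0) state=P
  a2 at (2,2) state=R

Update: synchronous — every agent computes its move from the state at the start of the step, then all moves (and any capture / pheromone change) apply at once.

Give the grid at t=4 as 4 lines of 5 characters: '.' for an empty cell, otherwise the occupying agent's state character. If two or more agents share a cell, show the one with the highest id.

.PP..
.....
.....
.R...

t=1: a0@(2,3):P a1@(3,1):P a2@(2,1):R
t=2: a0@(2,2):P a1@(2,1):P a2@(1,1):R
t=3: a0@(1,2):P a1@(1,1):P a2@(0,1):R
t=4: a0@(0,2):P a1@(0,1):P a2@(3,1):R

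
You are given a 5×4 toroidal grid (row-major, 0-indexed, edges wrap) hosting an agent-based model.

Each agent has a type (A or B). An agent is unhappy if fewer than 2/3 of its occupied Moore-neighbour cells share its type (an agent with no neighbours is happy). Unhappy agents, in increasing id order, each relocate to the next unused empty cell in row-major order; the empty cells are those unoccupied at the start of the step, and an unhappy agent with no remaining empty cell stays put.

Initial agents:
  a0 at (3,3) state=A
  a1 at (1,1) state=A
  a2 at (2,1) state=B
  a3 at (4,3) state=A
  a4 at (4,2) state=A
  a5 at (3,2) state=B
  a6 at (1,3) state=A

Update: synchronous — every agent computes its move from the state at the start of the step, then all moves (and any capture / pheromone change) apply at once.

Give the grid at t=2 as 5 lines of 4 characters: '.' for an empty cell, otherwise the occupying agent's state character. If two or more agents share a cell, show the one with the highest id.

A..B
ABA.
....
...A
...A

t=1: a0@(3,3):A a1@(0,0):A a2@(0,1):B a3@(4,3):A a4@(4,2):A a5@(0,2):B a6@(1,3):A
t=2: a0@(3,3):A a1@(0,0):A a2@(0,3):B a3@(4,3):A a4@(1,0):A a5@(1,1):B a6@(1,2):A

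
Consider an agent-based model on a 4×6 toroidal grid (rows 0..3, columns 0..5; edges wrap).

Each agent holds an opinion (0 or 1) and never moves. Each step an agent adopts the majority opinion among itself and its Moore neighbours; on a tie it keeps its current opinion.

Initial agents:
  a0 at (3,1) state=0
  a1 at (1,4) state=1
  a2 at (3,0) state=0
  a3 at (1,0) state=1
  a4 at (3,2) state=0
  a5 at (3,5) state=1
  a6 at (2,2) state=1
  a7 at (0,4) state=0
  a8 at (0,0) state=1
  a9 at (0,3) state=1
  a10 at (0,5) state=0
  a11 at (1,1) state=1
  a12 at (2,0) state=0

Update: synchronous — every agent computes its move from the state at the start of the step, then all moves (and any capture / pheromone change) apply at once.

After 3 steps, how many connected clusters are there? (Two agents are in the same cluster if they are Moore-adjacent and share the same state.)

t=1: a0@(3,1):0 a1@(1,4):1 a2@(3,0):0 a3@(1,0):1 a4@(3,2):0 a5@(3,5):0 a6@(2,2):1 a7@(0,4):1 a8@(0,0):1 a9@(0,3):1 a10@(0,5):1 a11@(1,1):1 a12@(2,0):0
t=2: (unchanged — steady state)

2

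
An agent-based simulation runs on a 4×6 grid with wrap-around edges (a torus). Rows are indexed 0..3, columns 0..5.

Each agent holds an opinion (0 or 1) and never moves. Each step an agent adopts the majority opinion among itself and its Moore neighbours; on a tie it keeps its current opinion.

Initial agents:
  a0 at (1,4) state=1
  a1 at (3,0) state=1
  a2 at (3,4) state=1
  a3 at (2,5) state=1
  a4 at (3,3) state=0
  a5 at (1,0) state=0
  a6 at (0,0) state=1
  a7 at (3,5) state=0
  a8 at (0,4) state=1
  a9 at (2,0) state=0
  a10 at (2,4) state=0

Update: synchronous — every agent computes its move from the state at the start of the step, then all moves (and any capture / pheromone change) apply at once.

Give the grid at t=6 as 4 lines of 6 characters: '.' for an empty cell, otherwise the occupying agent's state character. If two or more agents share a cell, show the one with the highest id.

1...1.
1...1.
1...11
1..111

t=1: a0@(1,4):1 a1@(3,0):1 a2@(3,4):1 a3@(2,5):1 a4@(3,3):0 a5@(1,0):0 a6@(0,0):1 a7@(3,5):1 a8@(0,4):1 a9@(2,0):0 a10@(2,4):0
t=2: a0@(1,4):1 a1@(3,0):1 a2@(3,4):1 a3@(2,5):1 a4@(3,3):0 a5@(1,0):0 a6@(0,0):1 a7@(3,5):1 a8@(0,4):1 a9@(2,0):1 a10@(2,4):1
t=3: a0@(1,4):1 a1@(3,0):1 a2@(3,4):1 a3@(2,5):1 a4@(3,3):1 a5@(1,0):1 a6@(0,0):1 a7@(3,5):1 a8@(0,4):1 a9@(2,0):1 a10@(2,4):1
t=4: (unchanged — steady state)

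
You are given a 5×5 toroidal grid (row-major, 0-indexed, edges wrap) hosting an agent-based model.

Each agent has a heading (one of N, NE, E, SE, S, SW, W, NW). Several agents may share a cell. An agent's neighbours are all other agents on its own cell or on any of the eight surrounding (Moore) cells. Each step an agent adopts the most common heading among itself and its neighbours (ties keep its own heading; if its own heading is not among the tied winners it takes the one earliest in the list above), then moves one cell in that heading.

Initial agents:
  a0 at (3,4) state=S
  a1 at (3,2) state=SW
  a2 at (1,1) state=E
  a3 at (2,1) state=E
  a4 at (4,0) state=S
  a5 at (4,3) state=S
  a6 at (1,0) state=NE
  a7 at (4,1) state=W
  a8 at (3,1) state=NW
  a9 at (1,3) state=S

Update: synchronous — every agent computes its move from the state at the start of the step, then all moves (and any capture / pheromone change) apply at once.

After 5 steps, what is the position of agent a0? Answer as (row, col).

(3, 4)

t=1: a0@(4,4):S a1@(4,1):SW a2@(1,2):E a3@(2,2):E a4@(0,0):S a5@(0,3):S a6@(1,1):E a7@(4,0):W a8@(2,0):NW a9@(2,3):S
t=2: a0@(0,4):S a1@(0,0):SW a2@(1,3):E a3@(2,3):E a4@(1,0):S a5@(1,3):S a6@(1,2):E a7@(0,0):S a8@(1,4):NW a9@(2,4):E
t=3: a0@(1,4):S a1@(1,0):S a2@(1,4):E a3@(2,4):E a4@(2,0):S a5@(1,4):E a6@(1,3):E a7@(1,0):S a8@(2,4):S a9@(2,0):E
t=4: a0@(2,4):S a1@(2,0):S a2@(1,0):E a3@(2,0):E a4@(3,0):S a5@(1,0):E a6@(1,4):E a7@(2,0):S a8@(3,4):S a9@(3,0):S
t=5: a0@(3,4):S a1@(3,0):S a2@(1,1):E a3@(3,0):S a4@(4,0):S a5@(1,1):E a6@(1,0):E a7@(3,0):S a8@(4,4):S a9@(4,0):S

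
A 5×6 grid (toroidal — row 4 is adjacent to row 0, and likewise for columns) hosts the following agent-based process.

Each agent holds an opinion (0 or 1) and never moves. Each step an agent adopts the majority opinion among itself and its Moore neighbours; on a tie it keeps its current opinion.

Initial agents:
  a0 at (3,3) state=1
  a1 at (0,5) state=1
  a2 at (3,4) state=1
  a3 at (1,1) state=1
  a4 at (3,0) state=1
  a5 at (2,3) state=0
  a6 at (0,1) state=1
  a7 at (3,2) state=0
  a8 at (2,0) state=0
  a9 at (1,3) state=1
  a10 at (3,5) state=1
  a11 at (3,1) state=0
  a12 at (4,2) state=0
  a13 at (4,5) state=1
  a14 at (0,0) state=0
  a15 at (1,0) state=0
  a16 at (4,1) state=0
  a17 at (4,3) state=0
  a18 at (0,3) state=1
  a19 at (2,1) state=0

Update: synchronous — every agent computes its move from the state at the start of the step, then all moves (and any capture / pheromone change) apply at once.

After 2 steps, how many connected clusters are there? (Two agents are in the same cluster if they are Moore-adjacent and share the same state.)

2

t=1: a0@(3,3):0 a1@(0,5):1 a2@(3,4):1 a3@(1,1):0 a4@(3,0):0 a5@(2,3):1 a6@(0,1):0 a7@(3,2):0 a8@(2,0):0 a9@(1,3):1 a10@(3,5):1 a11@(3,1):0 a12@(4,2):0 a13@(4,5):1 a14@(0,0):1 a15@(1,0):0 a16@(4,1):0 a17@(4,3):0 a18@(0,3):1 a19@(2,1):0
t=2: a0@(3,3):0 a1@(0,5):1 a2@(3,4):1 a3@(1,1):0 a4@(3,0):0 a5@(2,3):1 a6@(0,1):0 a7@(3,2):0 a8@(2,0):0 a9@(1,3):1 a10@(3,5):1 a11@(3,1):0 a12@(4,2):0 a13@(4,5):1 a14@(0,0):0 a15@(1,0):0 a16@(4,1):0 a17@(4,3):0 a18@(0,3):1 a19@(2,1):0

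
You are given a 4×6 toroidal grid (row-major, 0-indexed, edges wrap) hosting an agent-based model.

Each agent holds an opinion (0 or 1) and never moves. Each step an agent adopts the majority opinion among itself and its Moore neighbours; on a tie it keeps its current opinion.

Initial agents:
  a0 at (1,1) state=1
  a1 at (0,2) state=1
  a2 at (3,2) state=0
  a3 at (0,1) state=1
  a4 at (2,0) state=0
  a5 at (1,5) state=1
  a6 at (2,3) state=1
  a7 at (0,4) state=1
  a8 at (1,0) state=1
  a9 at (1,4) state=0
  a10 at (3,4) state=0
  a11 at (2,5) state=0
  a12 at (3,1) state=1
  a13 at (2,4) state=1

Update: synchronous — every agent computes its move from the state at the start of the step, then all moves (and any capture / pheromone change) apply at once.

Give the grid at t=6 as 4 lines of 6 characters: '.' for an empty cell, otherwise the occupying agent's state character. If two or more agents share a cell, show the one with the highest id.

.11.1.
11..11
1..111
.11.1.

t=1: a0@(1,1):1 a1@(0,2):1 a2@(3,2):1 a3@(0,1):1 a4@(2,0):1 a5@(1,5):1 a6@(2,3):0 a7@(0,4):1 a8@(1,0):1 a9@(1,4):1 a10@(3,4):1 a11@(2,5):0 a12@(3,1):1 a13@(2,4):1
t=2: a0@(1,1):1 a1@(0,2):1 a2@(3,2):1 a3@(0,1):1 a4@(2,0):1 a5@(1,5):1 a6@(2,3):1 a7@(0,4):1 a8@(1,0):1 a9@(1,4):1 a10@(3,4):1 a11@(2,5):1 a12@(3,1):1 a13@(2,4):1
t=3: (unchanged — steady state)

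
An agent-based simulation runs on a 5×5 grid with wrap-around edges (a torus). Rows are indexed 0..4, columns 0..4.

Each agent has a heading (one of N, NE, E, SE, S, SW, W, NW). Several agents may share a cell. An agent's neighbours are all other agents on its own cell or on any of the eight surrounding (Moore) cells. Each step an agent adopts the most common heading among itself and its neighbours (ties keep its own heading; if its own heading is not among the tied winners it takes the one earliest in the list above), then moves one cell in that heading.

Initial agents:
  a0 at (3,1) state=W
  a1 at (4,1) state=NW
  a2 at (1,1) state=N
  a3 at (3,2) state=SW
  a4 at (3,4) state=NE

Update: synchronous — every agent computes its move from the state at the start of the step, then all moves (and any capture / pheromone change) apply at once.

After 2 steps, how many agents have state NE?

1

t=1: a0@(3,0):W a1@(3,0):NW a2@(0,1):N a3@(4,1):SW a4@(2,0):NE
t=2: a0@(3,4):W a1@(2,4):NW a2@(4,1):N a3@(0,0):SW a4@(1,1):NE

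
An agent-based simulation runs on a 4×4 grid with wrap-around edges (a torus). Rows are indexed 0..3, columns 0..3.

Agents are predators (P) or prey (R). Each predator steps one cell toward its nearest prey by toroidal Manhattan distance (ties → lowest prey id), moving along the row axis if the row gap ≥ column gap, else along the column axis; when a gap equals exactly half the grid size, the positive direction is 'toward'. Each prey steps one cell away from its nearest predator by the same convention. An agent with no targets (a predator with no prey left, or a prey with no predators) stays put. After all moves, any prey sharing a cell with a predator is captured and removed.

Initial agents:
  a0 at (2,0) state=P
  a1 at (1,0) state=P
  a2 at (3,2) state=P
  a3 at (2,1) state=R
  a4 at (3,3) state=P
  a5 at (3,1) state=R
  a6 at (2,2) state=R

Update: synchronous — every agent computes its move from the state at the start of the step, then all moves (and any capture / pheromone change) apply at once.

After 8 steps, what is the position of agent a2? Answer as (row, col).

t=1: a0@(2,1):P a1@(2,0):P a2@(3,1):P a3@(2,2):R a4@(3,0):P a6@(1,2):R
t=2: a0@(2,2):P a1@(2,1):P a2@(2,1):P a3@(2,3):R a4@(3,1):P a6@(0,2):R
t=3: a0@(2,3):P a1@(2,2):P a2@(2,2):P a3@(2,0):R a4@(0,1):P a6@(3,2):R
t=4: a0@(2,0):P a1@(3,2):P a2@(3,2):P a3@(2,1):R a4@(3,1):P a6@(0,2):R
t=5: a0@(2,1):P a1@(0,2):P a2@(0,2):P a3@(2,2):R a4@(2,1):P a6@(1,2):R
t=6: a0@(2,2):P a1@(1,2):P a2@(1,2):P a3@(2,3):R a4@(2,2):P
t=7: a0@(2,3):P a1@(2,2):P a2@(2,2):P a3@(2,0):R a4@(2,3):P
t=8: a0@(2,0):P a1@(2,3):P a2@(2,3):P a3@(2,1):R a4@(2,0):P

(2, 3)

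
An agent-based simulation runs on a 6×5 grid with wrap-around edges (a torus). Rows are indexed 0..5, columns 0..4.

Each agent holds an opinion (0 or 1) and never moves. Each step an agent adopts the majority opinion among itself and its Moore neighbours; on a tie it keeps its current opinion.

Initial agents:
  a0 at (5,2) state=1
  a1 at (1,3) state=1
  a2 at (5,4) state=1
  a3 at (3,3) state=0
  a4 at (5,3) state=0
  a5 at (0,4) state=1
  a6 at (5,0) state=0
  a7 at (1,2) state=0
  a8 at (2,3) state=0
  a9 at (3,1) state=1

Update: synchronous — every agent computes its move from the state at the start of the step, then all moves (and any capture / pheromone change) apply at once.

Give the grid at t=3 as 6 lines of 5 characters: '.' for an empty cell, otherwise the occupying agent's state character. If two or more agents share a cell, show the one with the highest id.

t=1: a0@(5,2):1 a1@(1,3):1 a2@(5,4):1 a3@(3,3):0 a4@(5,3):1 a5@(0,4):1 a6@(5,0):1 a7@(1,2):0 a8@(2,3):0 a9@(3,1):1
t=2: (unchanged — steady state)

....1
..01.
...0.
.1.0.
.....
1.111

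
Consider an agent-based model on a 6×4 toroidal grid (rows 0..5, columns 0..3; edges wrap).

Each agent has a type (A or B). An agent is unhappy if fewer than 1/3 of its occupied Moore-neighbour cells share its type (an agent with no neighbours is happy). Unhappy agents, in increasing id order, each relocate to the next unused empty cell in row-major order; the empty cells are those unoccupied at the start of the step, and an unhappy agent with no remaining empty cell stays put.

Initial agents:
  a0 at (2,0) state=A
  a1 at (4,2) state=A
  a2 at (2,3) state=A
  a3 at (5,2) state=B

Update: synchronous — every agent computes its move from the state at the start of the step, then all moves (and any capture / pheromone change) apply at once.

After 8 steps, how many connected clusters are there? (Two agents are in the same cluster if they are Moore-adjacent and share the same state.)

t=1: a0@(2,0):A a1@(0,0):A a2@(2,3):A a3@(0,1):B
t=2: a0@(2,0):A a1@(0,2):A a2@(2,3):A a3@(0,3):B
t=3: a0@(2,0):A a1@(0,0):A a2@(2,3):A a3@(0,1):B
t=4: a0@(2,0):A a1@(0,2):A a2@(2,3):A a3@(0,3):B
t=5: a0@(2,0):A a1@(0,0):A a2@(2,3):A a3@(0,1):B
t=6: a0@(2,0):A a1@(0,2):A a2@(2,3):A a3@(0,3):B
t=7: a0@(2,0):A a1@(0,0):A a2@(2,3):A a3@(0,1):B
t=8: a0@(2,0):A a1@(0,2):A a2@(2,3):A a3@(0,3):B

3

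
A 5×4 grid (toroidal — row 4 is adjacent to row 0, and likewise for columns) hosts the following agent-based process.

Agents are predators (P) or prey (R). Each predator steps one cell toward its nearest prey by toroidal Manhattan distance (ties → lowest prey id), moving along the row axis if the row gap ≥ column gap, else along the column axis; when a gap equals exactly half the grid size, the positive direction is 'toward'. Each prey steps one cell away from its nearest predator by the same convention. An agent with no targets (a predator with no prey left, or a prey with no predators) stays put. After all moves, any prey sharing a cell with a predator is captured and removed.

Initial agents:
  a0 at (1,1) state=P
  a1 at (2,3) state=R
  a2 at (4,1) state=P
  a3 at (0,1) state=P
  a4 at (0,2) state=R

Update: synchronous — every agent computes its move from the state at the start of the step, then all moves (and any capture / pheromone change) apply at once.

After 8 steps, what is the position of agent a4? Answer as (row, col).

(0, 2)

t=1: a0@(0,1):P a1@(2,2):R a2@(0,1):P a3@(0,2):P a4@(0,3):R
t=2: a0@(0,2):P a1@(3,2):R a2@(0,2):P a3@(0,3):P a4@(0,0):R
t=3: a0@(4,2):P a1@(2,2):R a2@(4,2):P a3@(0,0):P a4@(0,1):R
t=4: a0@(3,2):P a1@(1,2):R a2@(3,2):P a3@(0,1):P a4@(0,2):R
t=5: a0@(2,2):P a2@(2,2):P a3@(0,2):P a4@(0,3):R
t=6: a0@(1,2):P a2@(1,2):P a3@(0,3):P a4@(0,0):R
t=7: a0@(1,3):P a2@(1,3):P a3@(0,0):P a4@(0,1):R
t=8: a0@(1,0):P a2@(1,0):P a3@(0,1):P a4@(0,2):R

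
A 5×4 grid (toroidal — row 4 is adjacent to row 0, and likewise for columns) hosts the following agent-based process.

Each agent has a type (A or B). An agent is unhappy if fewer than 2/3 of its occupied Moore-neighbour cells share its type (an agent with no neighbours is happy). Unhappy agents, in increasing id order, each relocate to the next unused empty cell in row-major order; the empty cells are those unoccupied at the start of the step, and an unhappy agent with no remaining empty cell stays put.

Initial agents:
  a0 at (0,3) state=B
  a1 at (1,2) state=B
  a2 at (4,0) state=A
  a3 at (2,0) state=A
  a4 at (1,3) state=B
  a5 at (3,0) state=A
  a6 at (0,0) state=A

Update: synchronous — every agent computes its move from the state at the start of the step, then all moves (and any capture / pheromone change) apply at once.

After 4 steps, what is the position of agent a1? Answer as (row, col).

t=1: a0@(0,1):B a1@(1,2):B a2@(4,0):A a3@(0,2):A a4@(1,0):B a5@(3,0):A a6@(1,1):A
t=2: a0@(0,0):B a1@(0,3):B a2@(1,3):A a3@(2,0):A a4@(2,1):B a5@(3,0):A a6@(2,2):A
t=3: a0@(0,1):B a1@(0,2):B a2@(1,0):A a3@(2,0):A a4@(1,1):B a5@(1,2):A a6@(2,3):A
t=4: a0@(0,0):B a1@(0,2):B a2@(0,3):A a3@(2,0):A a4@(1,3):B a5@(2,1):A a6@(2,3):A

(0, 2)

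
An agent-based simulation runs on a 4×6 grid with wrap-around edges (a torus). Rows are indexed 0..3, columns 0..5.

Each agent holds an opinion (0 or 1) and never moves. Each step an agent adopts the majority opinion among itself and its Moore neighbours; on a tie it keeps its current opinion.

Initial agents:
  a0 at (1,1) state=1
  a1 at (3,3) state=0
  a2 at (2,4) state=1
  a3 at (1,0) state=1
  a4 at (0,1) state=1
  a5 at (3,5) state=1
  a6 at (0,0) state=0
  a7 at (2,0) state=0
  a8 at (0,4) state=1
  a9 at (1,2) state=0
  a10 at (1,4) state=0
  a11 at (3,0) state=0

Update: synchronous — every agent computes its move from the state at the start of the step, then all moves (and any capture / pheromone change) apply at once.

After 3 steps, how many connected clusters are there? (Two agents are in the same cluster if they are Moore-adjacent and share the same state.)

1

t=1: a0@(1,1):1 a1@(3,3):1 a2@(2,4):1 a3@(1,0):1 a4@(0,1):1 a5@(3,5):1 a6@(0,0):1 a7@(2,0):1 a8@(0,4):1 a9@(1,2):1 a10@(1,4):1 a11@(3,0):0
t=2: a0@(1,1):1 a1@(3,3):1 a2@(2,4):1 a3@(1,0):1 a4@(0,1):1 a5@(3,5):1 a6@(0,0):1 a7@(2,0):1 a8@(0,4):1 a9@(1,2):1 a10@(1,4):1 a11@(3,0):1
t=3: (unchanged — steady state)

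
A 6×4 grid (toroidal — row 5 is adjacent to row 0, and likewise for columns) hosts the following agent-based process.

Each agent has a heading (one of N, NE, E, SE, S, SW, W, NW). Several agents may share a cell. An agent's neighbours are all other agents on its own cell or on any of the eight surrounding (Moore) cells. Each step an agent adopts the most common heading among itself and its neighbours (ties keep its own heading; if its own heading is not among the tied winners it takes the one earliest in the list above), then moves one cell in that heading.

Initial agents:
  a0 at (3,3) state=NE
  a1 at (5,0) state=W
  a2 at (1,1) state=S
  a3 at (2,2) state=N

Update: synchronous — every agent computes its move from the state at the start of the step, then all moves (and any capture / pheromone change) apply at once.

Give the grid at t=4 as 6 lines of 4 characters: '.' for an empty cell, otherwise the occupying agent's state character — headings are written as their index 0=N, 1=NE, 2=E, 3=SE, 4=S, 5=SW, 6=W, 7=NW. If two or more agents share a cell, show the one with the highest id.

....
....
....
....
..0.
64.1

t=1: a0@(2,0):NE a1@(5,3):W a2@(2,1):S a3@(1,2):N
t=2: a0@(1,1):NE a1@(5,2):W a2@(3,1):S a3@(0,2):N
t=3: a0@(0,2):NE a1@(5,1):W a2@(4,1):S a3@(5,2):N
t=4: a0@(5,3):NE a1@(5,0):W a2@(5,1):S a3@(4,2):N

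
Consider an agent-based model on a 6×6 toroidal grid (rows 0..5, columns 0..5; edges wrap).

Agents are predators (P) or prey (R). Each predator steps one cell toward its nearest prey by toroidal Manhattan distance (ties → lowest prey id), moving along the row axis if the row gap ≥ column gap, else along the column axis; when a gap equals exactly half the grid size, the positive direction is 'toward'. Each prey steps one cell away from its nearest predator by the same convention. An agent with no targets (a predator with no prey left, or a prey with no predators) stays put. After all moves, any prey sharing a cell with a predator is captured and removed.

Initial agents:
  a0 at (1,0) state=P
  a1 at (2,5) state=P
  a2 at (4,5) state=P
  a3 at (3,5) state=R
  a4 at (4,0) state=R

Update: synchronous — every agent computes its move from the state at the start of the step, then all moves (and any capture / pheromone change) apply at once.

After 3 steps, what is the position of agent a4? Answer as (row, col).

t=1: a0@(2,0):P a1@(3,5):P a2@(3,5):P a3@(4,5):R a4@(4,1):R
t=2: a0@(3,0):P a1@(4,5):P a2@(4,5):P a3@(5,5):R a4@(5,1):R
t=3: a0@(4,0):P a1@(5,5):P a2@(5,5):P a3@(0,5):R a4@(0,1):R

(0, 1)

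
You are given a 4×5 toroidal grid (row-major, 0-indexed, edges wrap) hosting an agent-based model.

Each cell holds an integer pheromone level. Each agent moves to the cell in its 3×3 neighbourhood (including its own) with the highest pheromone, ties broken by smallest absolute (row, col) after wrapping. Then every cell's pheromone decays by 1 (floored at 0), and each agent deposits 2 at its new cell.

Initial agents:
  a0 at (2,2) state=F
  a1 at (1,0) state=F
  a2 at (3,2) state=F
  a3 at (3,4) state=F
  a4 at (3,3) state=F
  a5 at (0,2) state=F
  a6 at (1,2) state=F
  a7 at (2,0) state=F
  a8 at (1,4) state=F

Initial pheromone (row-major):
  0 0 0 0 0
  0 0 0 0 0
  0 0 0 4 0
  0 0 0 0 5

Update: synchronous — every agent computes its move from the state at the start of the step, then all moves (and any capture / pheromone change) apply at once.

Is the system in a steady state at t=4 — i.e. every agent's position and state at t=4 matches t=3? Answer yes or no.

no

t=1: a0@(2,3) a1@(0,0) a2@(2,3) a3@(3,4) a4@(3,4) a5@(0,1) a6@(2,3) a7@(3,4) a8@(2,3) | pheromone: 2 2 0 0 0 / 0 0 0 0 0 / 0 0 0 11 0 / 0 0 0 0 10
t=2: a0@(2,3) a1@(3,4) a2@(2,3) a3@(2,3) a4@(2,3) a5@(0,0) a6@(2,3) a7@(2,3) a8@(2,3) | pheromone: 3 1 0 0 0 / 0 0 0 0 0 / 0 0 0 24 0 / 0 0 0 0 11
t=3: a0@(2,3) a1@(2,3) a2@(2,3) a3@(2,3) a4@(2,3) a5@(3,4) a6@(2,3) a7@(2,3) a8@(2,3) | pheromone: 2 0 0 0 0 / 0 0 0 0 0 / 0 0 0 39 0 / 0 0 0 0 12
t=4: a0@(2,3) a1@(2,3) a2@(2,3) a3@(2,3) a4@(2,3) a5@(2,3) a6@(2,3) a7@(2,3) a8@(2,3) | pheromone: 1 0 0 0 0 / 0 0 0 0 0 / 0 0 0 56 0 / 0 0 0 0 11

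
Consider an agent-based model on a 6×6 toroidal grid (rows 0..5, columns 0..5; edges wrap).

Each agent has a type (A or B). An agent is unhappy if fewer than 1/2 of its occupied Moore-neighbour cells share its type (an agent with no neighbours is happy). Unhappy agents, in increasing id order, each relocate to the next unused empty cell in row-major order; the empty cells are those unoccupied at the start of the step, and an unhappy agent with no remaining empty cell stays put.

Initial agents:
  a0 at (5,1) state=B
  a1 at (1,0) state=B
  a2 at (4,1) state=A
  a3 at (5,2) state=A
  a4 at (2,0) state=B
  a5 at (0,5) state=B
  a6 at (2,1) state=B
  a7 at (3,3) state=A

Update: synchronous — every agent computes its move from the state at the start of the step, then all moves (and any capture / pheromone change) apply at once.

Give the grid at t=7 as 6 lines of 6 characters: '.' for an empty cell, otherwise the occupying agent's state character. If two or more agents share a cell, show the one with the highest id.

B....B
B.....
BB....
...A..
.A....
..A...

t=1: a0@(0,0):B a1@(1,0):B a2@(4,1):A a3@(5,2):A a4@(2,0):B a5@(0,5):B a6@(2,1):B a7@(3,3):A
t=2: (unchanged — steady state)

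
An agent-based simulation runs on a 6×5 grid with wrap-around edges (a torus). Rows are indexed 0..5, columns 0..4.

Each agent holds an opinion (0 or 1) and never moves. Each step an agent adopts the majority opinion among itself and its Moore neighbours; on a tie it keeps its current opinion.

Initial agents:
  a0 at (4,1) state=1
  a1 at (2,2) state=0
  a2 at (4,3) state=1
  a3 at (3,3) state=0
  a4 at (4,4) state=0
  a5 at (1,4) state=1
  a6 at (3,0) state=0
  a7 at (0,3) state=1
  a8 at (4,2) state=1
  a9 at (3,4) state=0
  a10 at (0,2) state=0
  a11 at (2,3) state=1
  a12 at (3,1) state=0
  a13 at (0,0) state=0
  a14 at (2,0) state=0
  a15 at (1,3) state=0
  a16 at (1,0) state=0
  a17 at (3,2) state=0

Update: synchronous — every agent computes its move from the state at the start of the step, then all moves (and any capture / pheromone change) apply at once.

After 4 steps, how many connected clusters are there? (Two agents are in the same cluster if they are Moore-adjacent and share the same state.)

t=1: a0@(4,1):0 a1@(2,2):0 a2@(4,3):0 a3@(3,3):0 a4@(4,4):0 a5@(1,4):0 a6@(3,0):0 a7@(0,3):1 a8@(4,2):1 a9@(3,4):0 a10@(0,2):0 a11@(2,3):0 a12@(3,1):0 a13@(0,0):0 a14@(2,0):0 a15@(1,3):0 a16@(1,0):0 a17@(3,2):0
t=2: a0@(4,1):0 a1@(2,2):0 a2@(4,3):0 a3@(3,3):0 a4@(4,4):0 a5@(1,4):0 a6@(3,0):0 a7@(0,3):0 a8@(4,2):0 a9@(3,4):0 a10@(0,2):0 a11@(2,3):0 a12@(3,1):0 a13@(0,0):0 a14@(2,0):0 a15@(1,3):0 a16@(1,0):0 a17@(3,2):0
t=3: (unchanged — steady state)

1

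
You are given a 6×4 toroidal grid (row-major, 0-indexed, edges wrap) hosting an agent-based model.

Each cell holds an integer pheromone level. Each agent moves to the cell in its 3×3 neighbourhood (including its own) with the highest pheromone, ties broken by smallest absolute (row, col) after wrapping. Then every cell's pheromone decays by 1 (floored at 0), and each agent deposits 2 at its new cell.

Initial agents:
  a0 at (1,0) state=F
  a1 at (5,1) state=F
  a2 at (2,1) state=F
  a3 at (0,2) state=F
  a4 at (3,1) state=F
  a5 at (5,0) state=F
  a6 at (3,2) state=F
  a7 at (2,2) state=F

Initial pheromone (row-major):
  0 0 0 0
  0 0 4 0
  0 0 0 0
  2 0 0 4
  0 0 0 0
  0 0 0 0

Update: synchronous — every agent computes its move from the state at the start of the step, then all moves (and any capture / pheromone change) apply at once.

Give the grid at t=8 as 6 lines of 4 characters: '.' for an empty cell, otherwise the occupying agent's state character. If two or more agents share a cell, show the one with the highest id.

F...
..F.
....
...F
....
....

t=1: a0@(0,0) a1@(0,0) a2@(1,2) a3@(1,2) a4@(3,0) a5@(0,0) a6@(3,3) a7@(1,2) | pheromone: 6 0 0 0 / 0 0 9 0 / 0 0 0 0 / 3 0 0 5 / 0 0 0 0 / 0 0 0 0
t=2: a0@(0,0) a1@(0,0) a2@(1,2) a3@(1,2) a4@(3,3) a5@(0,0) a6@(3,3) a7@(1,2) | pheromone: 11 0 0 0 / 0 0 14 0 / 0 0 0 0 / 2 0 0 8 / 0 0 0 0 / 0 0 0 0
t=3: a0@(0,0) a1@(0,0) a2@(1,2) a3@(1,2) a4@(3,3) a5@(0,0) a6@(3,3) a7@(1,2) | pheromone: 16 0 0 0 / 0 0 19 0 / 0 0 0 0 / 1 0 0 11 / 0 0 0 0 / 0 0 0 0
t=4: a0@(0,0) a1@(0,0) a2@(1,2) a3@(1,2) a4@(3,3) a5@(0,0) a6@(3,3) a7@(1,2) | pheromone: 21 0 0 0 / 0 0 24 0 / 0 0 0 0 / 0 0 0 14 / 0 0 0 0 / 0 0 0 0
t=5: a0@(0,0) a1@(0,0) a2@(1,2) a3@(1,2) a4@(3,3) a5@(0,0) a6@(3,3) a7@(1,2) | pheromone: 26 0 0 0 / 0 0 29 0 / 0 0 0 0 / 0 0 0 17 / 0 0 0 0 / 0 0 0 0
t=6: a0@(0,0) a1@(0,0) a2@(1,2) a3@(1,2) a4@(3,3) a5@(0,0) a6@(3,3) a7@(1,2) | pheromone: 31 0 0 0 / 0 0 34 0 / 0 0 0 0 / 0 0 0 20 / 0 0 0 0 / 0 0 0 0
t=7: a0@(0,0) a1@(0,0) a2@(1,2) a3@(1,2) a4@(3,3) a5@(0,0) a6@(3,3) a7@(1,2) | pheromone: 36 0 0 0 / 0 0 39 0 / 0 0 0 0 / 0 0 0 23 / 0 0 0 0 / 0 0 0 0
t=8: a0@(0,0) a1@(0,0) a2@(1,2) a3@(1,2) a4@(3,3) a5@(0,0) a6@(3,3) a7@(1,2) | pheromone: 41 0 0 0 / 0 0 44 0 / 0 0 0 0 / 0 0 0 26 / 0 0 0 0 / 0 0 0 0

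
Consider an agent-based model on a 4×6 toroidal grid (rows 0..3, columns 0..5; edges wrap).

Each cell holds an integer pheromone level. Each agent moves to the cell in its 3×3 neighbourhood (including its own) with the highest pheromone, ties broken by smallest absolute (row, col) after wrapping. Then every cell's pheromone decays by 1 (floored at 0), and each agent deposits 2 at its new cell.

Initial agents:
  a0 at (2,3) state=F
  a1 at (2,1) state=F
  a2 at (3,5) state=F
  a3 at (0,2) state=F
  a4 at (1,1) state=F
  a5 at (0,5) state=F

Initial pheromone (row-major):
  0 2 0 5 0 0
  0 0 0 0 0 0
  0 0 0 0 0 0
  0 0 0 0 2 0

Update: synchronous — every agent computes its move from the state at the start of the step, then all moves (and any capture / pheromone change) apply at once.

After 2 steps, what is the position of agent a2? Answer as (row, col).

t=1: a0@(3,4) a1@(1,0) a2@(3,4) a3@(0,3) a4@(0,1) a5@(3,4) | pheromone: 0 3 0 6 0 0 / 2 0 0 0 0 0 / 0 0 0 0 0 0 / 0 0 0 0 7 0
t=2: a0@(3,4) a1@(0,1) a2@(3,4) a3@(3,4) a4@(0,1) a5@(3,4) | pheromone: 0 6 0 5 0 0 / 1 0 0 0 0 0 / 0 0 0 0 0 0 / 0 0 0 0 14 0

(3, 4)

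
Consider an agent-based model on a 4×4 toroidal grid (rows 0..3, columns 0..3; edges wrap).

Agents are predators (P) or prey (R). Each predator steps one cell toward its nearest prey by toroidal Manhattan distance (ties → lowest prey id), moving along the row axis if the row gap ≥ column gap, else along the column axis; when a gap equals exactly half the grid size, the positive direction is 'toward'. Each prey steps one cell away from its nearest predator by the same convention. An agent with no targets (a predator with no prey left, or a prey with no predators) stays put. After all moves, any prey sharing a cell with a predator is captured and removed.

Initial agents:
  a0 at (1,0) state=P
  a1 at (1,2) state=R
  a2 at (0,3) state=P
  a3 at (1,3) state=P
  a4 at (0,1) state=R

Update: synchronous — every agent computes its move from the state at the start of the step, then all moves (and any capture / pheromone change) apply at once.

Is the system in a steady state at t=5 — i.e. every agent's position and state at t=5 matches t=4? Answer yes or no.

t=1: a0@(1,1):P a2@(1,3):P a3@(1,2):P a4@(3,1):R
t=2: a0@(2,1):P a2@(2,3):P a3@(2,2):P
t=3: (unchanged — steady state)

yes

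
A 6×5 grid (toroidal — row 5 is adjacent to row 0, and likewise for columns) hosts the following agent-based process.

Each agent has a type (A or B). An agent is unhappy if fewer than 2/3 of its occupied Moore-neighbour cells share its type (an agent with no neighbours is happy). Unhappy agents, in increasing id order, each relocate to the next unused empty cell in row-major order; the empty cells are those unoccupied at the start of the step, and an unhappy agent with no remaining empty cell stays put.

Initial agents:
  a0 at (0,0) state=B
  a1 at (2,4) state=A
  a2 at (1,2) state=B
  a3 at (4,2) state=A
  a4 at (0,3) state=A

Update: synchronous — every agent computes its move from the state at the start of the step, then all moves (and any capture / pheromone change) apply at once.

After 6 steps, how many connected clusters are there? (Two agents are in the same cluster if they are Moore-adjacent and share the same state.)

4

t=1: a0@(0,0):B a1@(2,4):A a2@(0,1):B a3@(4,2):A a4@(0,2):A
t=2: a0@(0,0):B a1@(2,4):A a2@(0,3):B a3@(4,2):A a4@(0,4):A
t=3: a0@(0,1):B a1@(2,4):A a2@(0,2):B a3@(4,2):A a4@(1,0):A
t=4: a0@(0,0):B a1@(2,4):A a2@(0,2):B a3@(4,2):A a4@(0,3):A
t=5: a0@(0,0):B a1@(2,4):A a2@(0,1):B a3@(4,2):A a4@(0,4):A
t=6: a0@(0,2):B a1@(2,4):A a2@(0,1):B a3@(4,2):A a4@(0,3):A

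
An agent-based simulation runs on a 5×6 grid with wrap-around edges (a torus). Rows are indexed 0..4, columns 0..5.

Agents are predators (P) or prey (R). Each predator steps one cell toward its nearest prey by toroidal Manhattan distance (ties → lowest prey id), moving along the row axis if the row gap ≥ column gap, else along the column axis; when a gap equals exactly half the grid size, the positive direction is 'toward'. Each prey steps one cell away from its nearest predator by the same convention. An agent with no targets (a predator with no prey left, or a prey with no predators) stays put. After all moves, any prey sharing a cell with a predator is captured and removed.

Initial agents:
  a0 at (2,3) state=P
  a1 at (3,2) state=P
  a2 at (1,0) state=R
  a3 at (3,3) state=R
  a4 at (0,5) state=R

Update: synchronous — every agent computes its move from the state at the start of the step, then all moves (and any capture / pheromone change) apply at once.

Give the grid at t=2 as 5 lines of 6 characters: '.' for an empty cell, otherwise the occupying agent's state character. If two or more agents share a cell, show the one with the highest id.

t=1: a0@(3,3):P a1@(3,3):P a2@(1,5):R a3@(4,3):R a4@(4,5):R
t=2: a0@(4,3):P a1@(4,3):P a2@(0,5):R a3@(0,3):R a4@(4,0):R

...R.R
......
......
......
R..P..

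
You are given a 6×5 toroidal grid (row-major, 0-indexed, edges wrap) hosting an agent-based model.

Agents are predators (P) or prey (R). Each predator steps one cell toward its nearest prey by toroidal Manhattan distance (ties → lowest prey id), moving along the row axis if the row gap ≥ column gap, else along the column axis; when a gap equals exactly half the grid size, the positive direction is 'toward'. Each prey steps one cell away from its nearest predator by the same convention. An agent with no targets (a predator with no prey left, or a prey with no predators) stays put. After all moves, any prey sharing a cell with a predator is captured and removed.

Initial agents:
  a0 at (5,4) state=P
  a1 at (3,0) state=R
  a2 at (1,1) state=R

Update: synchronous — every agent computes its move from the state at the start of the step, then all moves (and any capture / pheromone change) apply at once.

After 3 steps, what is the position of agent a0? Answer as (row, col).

t=1: a0@(4,4):P a1@(2,0):R a2@(2,1):R
t=2: a0@(3,4):P a1@(1,0):R a2@(1,1):R
t=3: a0@(2,4):P a1@(0,0):R a2@(0,1):R

(2, 4)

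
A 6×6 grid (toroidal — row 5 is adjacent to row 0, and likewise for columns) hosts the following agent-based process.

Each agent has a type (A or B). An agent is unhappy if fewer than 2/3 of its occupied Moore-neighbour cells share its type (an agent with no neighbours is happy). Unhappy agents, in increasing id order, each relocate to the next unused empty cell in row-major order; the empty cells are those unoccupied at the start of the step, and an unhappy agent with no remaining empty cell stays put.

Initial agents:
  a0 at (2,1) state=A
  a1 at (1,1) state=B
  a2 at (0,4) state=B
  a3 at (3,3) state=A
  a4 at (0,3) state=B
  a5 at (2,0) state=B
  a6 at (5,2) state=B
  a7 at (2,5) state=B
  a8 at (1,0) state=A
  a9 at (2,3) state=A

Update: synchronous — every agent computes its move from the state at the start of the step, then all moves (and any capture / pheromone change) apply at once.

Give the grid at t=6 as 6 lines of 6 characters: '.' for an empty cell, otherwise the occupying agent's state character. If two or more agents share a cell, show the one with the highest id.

t=1: a0@(0,0):A a1@(0,1):B a2@(0,4):B a3@(3,3):A a4@(0,3):B a5@(0,2):B a6@(5,2):B a7@(0,5):B a8@(1,2):A a9@(2,3):A
t=2: a0@(1,0):A a1@(1,1):B a2@(0,4):B a3@(3,3):A a4@(0,3):B a5@(0,2):B a6@(5,2):B a7@(1,3):B a8@(1,4):A a9@(2,3):A
t=3: a0@(0,0):A a1@(0,1):B a2@(0,4):B a3@(3,3):A a4@(0,3):B a5@(0,2):B a6@(5,2):B a7@(0,5):B a8@(1,2):A a9@(2,3):A
t=4: a0@(1,0):A a1@(1,1):B a2@(0,4):B a3@(3,3):A a4@(0,3):B a5@(0,2):B a6@(5,2):B a7@(1,3):B a8@(1,4):A a9@(2,3):A
t=5: a0@(0,0):A a1@(0,1):B a2@(0,4):B a3@(3,3):A a4@(0,3):B a5@(0,2):B a6@(5,2):B a7@(0,5):B a8@(1,2):A a9@(2,3):A
t=6: a0@(1,0):A a1@(1,1):B a2@(0,4):B a3@(3,3):A a4@(0,3):B a5@(0,2):B a6@(5,2):B a7@(1,3):B a8@(1,4):A a9@(2,3):A

..BBB.
AB.BA.
...A..
...A..
......
..B...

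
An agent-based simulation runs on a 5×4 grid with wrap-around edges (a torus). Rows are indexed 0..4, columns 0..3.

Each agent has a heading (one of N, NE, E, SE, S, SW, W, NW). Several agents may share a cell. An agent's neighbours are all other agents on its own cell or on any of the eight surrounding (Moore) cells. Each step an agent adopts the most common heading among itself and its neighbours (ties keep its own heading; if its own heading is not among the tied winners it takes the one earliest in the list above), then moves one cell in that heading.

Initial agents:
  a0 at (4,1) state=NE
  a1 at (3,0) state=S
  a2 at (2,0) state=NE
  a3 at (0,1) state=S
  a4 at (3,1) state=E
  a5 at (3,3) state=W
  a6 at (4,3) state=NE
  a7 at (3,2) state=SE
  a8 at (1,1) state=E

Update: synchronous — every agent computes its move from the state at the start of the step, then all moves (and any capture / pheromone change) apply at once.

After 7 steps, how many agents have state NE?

9

t=1: a0@(0,1):S a1@(2,1):NE a2@(2,1):E a3@(1,1):S a4@(2,2):NE a5@(2,0):NE a6@(3,0):NE a7@(2,3):NE a8@(1,2):E
t=2: a0@(1,1):S a1@(1,2):NE a2@(1,2):NE a3@(0,2):NE a4@(1,3):NE a5@(1,1):NE a6@(2,1):NE a7@(1,0):NE a8@(0,3):NE
t=3: a0@(0,2):NE a1@(0,3):NE a2@(0,3):NE a3@(4,3):NE a4@(0,0):NE a5@(0,2):NE a6@(1,2):NE a7@(0,1):NE a8@(4,0):NE
t=4: a0@(4,3):NE a1@(4,0):NE a2@(4,0):NE a3@(3,0):NE a4@(4,1):NE a5@(4,3):NE a6@(0,3):NE a7@(4,2):NE a8@(3,1):NE
t=5: a0@(3,0):NE a1@(3,1):NE a2@(3,1):NE a3@(2,1):NE a4@(3,2):NE a5@(3,0):NE a6@(4,0):NE a7@(3,3):NE a8@(2,2):NE
t=6: a0@(2,1):NE a1@(2,2):NE a2@(2,2):NE a3@(1,2):NE a4@(2,3):NE a5@(2,1):NE a6@(3,1):NE a7@(2,0):NE a8@(1,3):NE
t=7: a0@(1,2):NE a1@(1,3):NE a2@(1,3):NE a3@(0,3):NE a4@(1,0):NE a5@(1,2):NE a6@(2,2):NE a7@(1,1):NE a8@(0,0):NE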